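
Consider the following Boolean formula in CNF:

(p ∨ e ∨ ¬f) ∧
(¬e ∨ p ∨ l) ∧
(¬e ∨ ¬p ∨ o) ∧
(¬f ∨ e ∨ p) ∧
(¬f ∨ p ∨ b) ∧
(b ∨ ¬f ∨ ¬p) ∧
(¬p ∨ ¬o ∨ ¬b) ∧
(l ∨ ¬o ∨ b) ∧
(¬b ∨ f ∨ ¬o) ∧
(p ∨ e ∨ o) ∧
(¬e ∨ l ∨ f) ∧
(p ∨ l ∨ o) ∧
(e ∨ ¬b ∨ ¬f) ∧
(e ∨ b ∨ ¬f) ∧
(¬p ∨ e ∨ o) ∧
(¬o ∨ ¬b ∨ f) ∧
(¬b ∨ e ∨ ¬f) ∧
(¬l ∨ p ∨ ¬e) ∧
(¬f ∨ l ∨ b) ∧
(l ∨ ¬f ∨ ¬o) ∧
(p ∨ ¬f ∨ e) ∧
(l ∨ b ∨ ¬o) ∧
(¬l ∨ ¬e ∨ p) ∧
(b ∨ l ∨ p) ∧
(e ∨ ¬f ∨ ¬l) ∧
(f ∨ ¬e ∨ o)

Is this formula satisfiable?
Yes

Yes, the formula is satisfiable.

One satisfying assignment is: o=True, e=True, l=True, p=True, b=False, f=False

Verification: With this assignment, all 26 clauses evaluate to true.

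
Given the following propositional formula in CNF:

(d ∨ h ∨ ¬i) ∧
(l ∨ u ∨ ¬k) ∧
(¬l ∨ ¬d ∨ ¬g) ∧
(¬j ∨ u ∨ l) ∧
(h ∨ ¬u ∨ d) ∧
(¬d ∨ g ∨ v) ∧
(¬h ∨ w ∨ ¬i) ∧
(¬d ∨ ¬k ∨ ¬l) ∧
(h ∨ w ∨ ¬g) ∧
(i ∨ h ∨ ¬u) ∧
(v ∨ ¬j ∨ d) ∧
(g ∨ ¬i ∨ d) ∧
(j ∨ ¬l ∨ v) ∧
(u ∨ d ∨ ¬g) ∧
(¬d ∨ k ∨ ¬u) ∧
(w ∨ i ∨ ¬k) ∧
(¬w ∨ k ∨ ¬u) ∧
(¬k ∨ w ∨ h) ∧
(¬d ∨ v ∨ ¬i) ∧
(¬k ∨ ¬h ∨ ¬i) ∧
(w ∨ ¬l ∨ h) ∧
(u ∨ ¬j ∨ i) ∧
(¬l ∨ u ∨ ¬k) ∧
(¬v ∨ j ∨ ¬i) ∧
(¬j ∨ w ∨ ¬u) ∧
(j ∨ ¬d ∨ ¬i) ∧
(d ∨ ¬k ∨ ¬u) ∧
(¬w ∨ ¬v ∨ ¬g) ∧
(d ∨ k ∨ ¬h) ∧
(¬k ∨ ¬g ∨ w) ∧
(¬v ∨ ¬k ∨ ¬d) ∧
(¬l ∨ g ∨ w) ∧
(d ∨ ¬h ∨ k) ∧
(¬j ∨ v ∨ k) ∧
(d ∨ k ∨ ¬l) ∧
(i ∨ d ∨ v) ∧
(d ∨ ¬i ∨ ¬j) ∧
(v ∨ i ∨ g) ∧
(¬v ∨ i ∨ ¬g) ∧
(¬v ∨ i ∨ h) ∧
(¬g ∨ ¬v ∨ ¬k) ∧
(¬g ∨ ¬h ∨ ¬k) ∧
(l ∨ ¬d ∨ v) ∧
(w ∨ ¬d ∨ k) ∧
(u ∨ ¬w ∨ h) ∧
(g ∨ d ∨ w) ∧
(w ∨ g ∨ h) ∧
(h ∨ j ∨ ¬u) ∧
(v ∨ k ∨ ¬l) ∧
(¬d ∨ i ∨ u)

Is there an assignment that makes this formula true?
Yes

Yes, the formula is satisfiable.

One satisfying assignment is: h=True, v=True, d=True, j=True, l=True, u=False, g=False, i=True, k=False, w=True

Verification: With this assignment, all 50 clauses evaluate to true.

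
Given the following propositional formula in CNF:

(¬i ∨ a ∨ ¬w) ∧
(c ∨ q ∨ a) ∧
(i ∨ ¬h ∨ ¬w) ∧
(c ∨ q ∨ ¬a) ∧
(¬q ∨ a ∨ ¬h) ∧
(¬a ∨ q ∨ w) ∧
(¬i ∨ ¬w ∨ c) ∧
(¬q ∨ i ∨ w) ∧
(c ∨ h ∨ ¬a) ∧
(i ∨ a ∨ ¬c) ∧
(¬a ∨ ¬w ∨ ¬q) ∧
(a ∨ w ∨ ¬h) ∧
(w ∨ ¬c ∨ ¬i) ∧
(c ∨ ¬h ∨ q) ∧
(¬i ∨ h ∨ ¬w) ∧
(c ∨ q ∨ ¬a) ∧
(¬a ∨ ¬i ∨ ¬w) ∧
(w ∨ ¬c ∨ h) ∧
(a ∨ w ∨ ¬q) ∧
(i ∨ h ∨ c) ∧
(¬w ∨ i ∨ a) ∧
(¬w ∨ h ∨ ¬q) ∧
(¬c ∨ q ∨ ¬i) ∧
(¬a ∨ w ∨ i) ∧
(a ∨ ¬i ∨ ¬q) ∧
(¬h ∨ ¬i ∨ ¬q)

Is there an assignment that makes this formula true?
Yes

Yes, the formula is satisfiable.

One satisfying assignment is: i=False, c=True, a=True, h=False, q=False, w=True

Verification: With this assignment, all 26 clauses evaluate to true.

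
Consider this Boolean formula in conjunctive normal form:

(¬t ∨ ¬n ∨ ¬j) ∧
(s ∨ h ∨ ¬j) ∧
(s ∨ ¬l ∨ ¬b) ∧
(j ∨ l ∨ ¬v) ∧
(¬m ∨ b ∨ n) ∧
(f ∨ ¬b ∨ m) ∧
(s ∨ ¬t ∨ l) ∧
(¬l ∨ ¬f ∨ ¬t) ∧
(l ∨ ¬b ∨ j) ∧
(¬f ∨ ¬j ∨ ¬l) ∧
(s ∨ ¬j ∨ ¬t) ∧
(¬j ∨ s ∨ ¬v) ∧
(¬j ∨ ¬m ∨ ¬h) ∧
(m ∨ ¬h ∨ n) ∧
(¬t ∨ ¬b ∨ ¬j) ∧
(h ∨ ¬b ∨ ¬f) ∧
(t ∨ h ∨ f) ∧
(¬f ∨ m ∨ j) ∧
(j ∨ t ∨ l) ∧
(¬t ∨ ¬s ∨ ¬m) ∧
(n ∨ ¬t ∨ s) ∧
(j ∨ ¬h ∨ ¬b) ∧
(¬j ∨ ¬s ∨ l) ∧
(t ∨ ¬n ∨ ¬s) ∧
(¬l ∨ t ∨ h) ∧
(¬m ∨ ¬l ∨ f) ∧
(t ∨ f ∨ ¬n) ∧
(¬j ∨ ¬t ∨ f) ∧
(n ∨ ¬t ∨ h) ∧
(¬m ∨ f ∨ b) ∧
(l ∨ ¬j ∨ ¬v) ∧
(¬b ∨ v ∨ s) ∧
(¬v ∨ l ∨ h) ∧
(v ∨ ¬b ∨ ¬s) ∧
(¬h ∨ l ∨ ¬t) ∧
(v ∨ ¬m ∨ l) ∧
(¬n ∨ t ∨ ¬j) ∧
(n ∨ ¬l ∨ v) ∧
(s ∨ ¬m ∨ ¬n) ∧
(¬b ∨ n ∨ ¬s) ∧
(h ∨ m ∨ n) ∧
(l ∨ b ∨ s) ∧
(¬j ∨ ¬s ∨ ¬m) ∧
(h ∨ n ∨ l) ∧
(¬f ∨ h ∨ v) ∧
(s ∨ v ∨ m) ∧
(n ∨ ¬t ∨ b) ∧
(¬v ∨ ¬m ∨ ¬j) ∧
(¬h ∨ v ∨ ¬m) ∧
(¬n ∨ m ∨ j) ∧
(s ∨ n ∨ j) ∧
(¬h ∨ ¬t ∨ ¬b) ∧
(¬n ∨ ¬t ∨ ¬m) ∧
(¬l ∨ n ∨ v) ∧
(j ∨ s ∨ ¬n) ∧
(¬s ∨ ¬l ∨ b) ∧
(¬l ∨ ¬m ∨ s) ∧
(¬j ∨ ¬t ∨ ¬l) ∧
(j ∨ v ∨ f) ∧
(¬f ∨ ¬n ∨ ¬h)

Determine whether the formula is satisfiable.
No

No, the formula is not satisfiable.

No assignment of truth values to the variables can make all 60 clauses true simultaneously.

The formula is UNSAT (unsatisfiable).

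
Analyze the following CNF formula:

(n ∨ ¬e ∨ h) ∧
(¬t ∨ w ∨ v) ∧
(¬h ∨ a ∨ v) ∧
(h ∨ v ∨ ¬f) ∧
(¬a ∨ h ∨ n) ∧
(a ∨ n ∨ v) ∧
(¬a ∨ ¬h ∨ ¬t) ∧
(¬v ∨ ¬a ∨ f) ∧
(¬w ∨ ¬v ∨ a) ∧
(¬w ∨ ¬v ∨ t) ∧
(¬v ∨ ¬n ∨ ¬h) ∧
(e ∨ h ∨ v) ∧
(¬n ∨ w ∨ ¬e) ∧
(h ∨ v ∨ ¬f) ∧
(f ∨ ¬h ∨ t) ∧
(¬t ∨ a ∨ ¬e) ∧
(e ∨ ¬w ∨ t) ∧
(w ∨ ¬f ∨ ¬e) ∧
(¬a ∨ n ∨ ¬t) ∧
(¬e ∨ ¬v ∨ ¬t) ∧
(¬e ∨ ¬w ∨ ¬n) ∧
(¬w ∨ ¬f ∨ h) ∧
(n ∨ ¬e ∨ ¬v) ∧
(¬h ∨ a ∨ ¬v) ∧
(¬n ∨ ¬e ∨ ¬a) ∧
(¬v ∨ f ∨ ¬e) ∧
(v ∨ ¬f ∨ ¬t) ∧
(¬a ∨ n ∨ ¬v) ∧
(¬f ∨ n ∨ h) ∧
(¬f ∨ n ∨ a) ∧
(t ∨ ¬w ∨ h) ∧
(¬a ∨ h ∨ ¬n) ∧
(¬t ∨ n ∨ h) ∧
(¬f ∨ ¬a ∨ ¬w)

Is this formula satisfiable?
Yes

Yes, the formula is satisfiable.

One satisfying assignment is: f=False, n=False, t=False, h=False, w=False, a=False, e=False, v=True

Verification: With this assignment, all 34 clauses evaluate to true.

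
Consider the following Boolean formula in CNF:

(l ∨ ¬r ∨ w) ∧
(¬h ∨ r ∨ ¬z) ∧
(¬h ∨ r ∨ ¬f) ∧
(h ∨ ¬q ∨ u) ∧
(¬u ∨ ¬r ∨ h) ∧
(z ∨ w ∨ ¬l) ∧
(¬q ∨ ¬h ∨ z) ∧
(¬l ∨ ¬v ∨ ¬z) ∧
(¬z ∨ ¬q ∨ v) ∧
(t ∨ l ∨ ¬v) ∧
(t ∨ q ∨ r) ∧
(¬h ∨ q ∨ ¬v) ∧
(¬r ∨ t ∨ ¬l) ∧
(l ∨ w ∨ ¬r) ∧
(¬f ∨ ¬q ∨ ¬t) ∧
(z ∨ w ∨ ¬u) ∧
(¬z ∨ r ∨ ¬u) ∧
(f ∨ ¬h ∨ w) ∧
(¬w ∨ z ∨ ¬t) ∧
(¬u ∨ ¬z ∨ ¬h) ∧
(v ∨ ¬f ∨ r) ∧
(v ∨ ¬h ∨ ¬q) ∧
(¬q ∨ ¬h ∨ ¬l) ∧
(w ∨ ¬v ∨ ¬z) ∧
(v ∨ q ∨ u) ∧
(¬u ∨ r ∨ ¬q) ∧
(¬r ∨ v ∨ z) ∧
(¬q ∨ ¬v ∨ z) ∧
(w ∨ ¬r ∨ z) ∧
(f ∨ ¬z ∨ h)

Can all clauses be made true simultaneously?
Yes

Yes, the formula is satisfiable.

One satisfying assignment is: z=False, w=False, r=False, h=False, q=False, l=False, f=False, t=True, v=True, u=False

Verification: With this assignment, all 30 clauses evaluate to true.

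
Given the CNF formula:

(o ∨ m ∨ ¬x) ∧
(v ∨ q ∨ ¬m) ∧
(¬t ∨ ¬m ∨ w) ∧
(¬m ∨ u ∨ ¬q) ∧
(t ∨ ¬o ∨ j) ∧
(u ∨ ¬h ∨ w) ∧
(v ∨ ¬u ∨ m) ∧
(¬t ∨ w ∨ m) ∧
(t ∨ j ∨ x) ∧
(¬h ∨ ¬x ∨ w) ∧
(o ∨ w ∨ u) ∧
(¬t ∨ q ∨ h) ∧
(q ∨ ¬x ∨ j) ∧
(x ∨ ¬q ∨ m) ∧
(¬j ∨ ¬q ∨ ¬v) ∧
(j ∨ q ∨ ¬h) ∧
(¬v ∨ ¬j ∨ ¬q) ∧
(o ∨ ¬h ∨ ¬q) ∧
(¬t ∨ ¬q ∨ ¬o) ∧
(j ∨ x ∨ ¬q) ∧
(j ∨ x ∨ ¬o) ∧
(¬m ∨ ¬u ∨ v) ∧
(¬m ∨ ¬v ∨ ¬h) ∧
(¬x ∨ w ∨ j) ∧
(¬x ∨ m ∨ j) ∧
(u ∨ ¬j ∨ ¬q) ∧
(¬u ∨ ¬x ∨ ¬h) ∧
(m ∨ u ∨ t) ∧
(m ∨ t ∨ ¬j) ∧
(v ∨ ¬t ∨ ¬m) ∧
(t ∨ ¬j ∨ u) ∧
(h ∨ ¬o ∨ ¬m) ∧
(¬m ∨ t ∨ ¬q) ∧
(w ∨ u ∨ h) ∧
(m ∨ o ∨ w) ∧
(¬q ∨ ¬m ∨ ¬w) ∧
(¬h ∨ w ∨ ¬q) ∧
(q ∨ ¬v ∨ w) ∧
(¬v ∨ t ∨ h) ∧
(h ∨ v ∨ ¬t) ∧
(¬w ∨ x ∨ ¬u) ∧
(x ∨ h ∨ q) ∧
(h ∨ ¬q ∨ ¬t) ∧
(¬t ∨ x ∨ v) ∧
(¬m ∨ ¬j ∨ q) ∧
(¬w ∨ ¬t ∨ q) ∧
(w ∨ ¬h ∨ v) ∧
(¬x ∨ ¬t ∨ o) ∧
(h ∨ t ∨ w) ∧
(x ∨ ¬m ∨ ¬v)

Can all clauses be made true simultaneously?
No

No, the formula is not satisfiable.

No assignment of truth values to the variables can make all 50 clauses true simultaneously.

The formula is UNSAT (unsatisfiable).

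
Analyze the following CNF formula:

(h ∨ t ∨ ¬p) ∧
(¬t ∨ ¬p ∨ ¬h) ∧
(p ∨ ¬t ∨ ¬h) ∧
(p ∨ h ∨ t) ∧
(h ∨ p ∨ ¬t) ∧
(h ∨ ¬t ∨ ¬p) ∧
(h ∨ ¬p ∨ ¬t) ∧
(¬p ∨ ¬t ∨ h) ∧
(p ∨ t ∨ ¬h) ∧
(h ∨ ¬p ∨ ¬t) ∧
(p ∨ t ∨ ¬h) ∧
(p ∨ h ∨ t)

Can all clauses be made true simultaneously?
Yes

Yes, the formula is satisfiable.

One satisfying assignment is: h=True, p=True, t=False

Verification: With this assignment, all 12 clauses evaluate to true.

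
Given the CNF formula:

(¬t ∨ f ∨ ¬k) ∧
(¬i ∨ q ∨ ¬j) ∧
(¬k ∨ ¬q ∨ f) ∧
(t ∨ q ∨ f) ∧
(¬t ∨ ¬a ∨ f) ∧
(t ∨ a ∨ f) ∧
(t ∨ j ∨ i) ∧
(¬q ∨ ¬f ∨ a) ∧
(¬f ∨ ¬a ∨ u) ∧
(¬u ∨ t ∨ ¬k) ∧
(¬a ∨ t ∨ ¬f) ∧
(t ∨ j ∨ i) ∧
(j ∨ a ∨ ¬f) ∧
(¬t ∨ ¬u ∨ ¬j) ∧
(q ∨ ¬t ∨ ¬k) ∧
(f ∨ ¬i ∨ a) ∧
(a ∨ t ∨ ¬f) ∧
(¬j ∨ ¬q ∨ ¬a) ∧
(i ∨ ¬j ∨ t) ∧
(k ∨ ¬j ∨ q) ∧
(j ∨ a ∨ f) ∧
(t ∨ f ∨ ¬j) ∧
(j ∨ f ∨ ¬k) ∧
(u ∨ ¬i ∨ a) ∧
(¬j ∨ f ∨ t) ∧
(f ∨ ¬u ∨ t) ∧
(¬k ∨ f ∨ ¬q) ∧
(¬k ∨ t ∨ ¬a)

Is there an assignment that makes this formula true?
Yes

Yes, the formula is satisfiable.

One satisfying assignment is: q=True, u=False, t=False, i=True, j=False, k=False, f=False, a=True

Verification: With this assignment, all 28 clauses evaluate to true.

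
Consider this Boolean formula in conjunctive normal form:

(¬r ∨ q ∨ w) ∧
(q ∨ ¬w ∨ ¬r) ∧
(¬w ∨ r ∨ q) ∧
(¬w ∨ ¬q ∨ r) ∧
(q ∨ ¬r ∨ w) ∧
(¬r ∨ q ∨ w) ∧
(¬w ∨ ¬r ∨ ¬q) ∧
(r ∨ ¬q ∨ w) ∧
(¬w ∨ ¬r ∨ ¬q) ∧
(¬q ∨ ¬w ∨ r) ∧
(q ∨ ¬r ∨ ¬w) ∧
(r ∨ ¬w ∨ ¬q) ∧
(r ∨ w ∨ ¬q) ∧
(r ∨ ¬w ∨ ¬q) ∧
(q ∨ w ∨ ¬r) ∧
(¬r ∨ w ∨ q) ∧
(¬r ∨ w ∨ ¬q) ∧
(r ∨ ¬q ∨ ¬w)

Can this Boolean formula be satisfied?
Yes

Yes, the formula is satisfiable.

One satisfying assignment is: q=False, w=False, r=False

Verification: With this assignment, all 18 clauses evaluate to true.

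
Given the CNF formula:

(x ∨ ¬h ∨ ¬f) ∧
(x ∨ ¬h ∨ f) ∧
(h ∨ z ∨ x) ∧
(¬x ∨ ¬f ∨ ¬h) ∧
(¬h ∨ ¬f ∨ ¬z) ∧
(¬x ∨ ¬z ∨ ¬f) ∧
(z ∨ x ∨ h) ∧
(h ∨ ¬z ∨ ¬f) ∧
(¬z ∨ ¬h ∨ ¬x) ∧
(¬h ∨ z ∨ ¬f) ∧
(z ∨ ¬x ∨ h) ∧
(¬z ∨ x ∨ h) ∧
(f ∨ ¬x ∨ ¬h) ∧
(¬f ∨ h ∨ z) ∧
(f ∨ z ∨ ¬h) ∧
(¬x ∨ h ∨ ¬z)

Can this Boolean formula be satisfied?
No

No, the formula is not satisfiable.

No assignment of truth values to the variables can make all 16 clauses true simultaneously.

The formula is UNSAT (unsatisfiable).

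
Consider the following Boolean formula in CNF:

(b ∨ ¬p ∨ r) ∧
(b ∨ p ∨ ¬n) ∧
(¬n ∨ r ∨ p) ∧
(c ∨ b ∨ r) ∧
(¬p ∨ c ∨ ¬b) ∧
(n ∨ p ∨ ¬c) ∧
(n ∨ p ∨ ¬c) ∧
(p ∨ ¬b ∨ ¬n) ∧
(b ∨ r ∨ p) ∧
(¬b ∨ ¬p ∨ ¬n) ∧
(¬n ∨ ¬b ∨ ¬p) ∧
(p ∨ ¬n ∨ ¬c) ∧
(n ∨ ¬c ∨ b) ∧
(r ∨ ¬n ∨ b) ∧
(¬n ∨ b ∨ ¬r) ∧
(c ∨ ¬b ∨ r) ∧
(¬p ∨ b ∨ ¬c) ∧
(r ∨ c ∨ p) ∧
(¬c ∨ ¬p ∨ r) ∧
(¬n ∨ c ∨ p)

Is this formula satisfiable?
Yes

Yes, the formula is satisfiable.

One satisfying assignment is: n=False, p=False, r=True, b=False, c=False

Verification: With this assignment, all 20 clauses evaluate to true.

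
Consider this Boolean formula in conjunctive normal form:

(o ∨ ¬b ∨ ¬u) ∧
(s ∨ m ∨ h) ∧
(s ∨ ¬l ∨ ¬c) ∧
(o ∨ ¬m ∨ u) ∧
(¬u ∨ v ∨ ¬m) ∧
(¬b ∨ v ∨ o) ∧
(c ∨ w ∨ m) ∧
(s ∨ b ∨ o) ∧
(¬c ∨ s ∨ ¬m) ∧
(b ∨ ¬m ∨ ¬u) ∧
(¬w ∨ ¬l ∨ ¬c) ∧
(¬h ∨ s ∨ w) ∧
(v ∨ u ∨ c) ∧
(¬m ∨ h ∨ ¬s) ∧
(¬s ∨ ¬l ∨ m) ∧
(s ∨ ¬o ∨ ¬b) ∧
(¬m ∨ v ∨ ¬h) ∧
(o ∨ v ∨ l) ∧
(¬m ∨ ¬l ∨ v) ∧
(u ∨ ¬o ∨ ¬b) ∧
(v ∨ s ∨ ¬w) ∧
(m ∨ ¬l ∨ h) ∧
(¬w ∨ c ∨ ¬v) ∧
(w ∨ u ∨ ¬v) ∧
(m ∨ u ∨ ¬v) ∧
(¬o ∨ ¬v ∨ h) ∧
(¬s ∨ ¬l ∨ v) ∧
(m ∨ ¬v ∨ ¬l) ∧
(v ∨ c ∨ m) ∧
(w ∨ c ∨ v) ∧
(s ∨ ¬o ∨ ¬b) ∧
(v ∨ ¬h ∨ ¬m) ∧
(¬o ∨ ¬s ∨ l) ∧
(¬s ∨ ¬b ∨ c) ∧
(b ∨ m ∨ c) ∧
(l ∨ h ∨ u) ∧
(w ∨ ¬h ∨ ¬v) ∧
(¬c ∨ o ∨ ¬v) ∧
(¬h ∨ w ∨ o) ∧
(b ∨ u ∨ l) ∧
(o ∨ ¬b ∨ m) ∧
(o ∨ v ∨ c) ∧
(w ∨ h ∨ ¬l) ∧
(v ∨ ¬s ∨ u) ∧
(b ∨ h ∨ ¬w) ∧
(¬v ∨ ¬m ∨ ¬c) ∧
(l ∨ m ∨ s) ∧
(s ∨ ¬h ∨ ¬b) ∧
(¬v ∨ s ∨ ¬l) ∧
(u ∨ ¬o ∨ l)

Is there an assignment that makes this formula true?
No

No, the formula is not satisfiable.

No assignment of truth values to the variables can make all 50 clauses true simultaneously.

The formula is UNSAT (unsatisfiable).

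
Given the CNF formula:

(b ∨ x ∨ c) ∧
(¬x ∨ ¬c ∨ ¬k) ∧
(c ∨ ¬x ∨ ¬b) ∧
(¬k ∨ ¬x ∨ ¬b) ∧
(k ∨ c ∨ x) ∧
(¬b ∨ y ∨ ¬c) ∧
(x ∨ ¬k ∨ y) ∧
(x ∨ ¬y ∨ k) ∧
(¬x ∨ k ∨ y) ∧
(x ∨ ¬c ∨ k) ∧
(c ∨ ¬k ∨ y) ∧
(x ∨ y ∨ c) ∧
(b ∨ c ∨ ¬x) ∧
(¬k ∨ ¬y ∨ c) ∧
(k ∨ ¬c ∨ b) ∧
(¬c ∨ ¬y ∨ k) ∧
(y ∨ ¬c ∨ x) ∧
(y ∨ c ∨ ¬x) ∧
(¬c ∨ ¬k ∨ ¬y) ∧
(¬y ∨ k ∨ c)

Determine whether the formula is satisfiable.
No

No, the formula is not satisfiable.

No assignment of truth values to the variables can make all 20 clauses true simultaneously.

The formula is UNSAT (unsatisfiable).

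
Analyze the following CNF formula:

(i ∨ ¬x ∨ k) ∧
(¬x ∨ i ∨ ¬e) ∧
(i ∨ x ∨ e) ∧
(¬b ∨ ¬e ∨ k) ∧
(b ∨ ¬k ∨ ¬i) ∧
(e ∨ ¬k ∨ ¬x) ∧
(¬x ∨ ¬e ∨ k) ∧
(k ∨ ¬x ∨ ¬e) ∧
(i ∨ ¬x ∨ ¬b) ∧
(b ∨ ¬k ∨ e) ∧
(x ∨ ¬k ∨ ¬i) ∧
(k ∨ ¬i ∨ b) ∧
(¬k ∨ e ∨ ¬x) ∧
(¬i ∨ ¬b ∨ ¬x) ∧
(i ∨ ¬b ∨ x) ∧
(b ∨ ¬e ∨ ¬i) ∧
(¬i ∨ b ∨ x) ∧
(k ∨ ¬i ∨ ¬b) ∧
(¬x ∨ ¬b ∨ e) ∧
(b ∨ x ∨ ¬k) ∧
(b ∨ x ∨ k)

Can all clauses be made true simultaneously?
No

No, the formula is not satisfiable.

No assignment of truth values to the variables can make all 21 clauses true simultaneously.

The formula is UNSAT (unsatisfiable).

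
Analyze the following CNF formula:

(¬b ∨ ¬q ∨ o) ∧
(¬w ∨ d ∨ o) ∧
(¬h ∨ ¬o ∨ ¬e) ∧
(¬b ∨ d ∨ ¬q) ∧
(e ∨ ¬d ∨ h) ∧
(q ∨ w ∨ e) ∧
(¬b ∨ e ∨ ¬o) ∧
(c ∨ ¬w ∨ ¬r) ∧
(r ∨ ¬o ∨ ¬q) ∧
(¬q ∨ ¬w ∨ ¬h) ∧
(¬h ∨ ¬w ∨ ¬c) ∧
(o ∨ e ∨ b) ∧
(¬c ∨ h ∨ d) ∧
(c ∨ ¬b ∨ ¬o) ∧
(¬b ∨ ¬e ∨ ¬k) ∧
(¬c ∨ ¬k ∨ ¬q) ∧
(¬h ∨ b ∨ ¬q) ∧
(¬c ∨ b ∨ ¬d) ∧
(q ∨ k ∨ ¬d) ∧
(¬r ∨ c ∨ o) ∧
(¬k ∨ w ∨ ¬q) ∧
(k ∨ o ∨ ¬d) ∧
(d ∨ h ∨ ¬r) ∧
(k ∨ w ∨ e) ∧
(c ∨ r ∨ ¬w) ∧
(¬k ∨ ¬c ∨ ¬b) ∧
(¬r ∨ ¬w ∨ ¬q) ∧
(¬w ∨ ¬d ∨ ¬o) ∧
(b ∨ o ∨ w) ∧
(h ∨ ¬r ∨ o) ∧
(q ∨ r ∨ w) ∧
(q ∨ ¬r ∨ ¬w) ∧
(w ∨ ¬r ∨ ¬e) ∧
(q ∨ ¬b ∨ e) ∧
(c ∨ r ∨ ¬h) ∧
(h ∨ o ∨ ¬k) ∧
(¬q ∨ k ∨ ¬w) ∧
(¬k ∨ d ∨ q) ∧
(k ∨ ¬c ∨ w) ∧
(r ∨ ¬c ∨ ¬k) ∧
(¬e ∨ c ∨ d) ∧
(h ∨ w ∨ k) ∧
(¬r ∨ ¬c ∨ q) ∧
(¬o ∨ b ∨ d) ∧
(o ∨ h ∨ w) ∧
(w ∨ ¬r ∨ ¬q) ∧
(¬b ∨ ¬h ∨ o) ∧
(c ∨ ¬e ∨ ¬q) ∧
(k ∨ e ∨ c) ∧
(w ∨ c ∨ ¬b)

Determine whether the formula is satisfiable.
No

No, the formula is not satisfiable.

No assignment of truth values to the variables can make all 50 clauses true simultaneously.

The formula is UNSAT (unsatisfiable).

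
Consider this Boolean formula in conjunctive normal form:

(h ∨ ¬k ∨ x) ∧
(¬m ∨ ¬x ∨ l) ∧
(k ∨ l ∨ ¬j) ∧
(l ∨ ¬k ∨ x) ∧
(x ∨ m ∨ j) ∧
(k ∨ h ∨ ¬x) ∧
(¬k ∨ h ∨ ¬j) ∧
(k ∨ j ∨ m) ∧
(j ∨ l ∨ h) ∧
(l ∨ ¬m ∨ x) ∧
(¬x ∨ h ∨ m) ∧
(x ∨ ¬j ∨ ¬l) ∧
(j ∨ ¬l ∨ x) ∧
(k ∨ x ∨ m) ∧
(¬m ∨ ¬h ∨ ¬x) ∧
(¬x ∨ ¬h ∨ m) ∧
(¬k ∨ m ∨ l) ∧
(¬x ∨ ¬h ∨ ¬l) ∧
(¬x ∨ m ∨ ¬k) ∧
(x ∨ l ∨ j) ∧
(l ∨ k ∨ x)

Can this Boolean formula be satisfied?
Yes

Yes, the formula is satisfiable.

One satisfying assignment is: x=True, l=True, j=False, h=False, k=True, m=True

Verification: With this assignment, all 21 clauses evaluate to true.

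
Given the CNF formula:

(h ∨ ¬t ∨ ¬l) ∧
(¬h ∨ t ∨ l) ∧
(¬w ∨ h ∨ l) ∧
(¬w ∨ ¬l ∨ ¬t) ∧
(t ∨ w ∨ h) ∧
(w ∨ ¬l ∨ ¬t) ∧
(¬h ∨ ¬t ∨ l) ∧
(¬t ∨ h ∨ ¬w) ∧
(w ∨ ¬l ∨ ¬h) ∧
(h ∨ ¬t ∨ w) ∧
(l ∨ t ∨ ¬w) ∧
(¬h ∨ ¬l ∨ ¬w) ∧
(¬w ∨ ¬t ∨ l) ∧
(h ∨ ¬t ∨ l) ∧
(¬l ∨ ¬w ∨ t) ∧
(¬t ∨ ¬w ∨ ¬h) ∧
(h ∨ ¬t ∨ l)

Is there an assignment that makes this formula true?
No

No, the formula is not satisfiable.

No assignment of truth values to the variables can make all 17 clauses true simultaneously.

The formula is UNSAT (unsatisfiable).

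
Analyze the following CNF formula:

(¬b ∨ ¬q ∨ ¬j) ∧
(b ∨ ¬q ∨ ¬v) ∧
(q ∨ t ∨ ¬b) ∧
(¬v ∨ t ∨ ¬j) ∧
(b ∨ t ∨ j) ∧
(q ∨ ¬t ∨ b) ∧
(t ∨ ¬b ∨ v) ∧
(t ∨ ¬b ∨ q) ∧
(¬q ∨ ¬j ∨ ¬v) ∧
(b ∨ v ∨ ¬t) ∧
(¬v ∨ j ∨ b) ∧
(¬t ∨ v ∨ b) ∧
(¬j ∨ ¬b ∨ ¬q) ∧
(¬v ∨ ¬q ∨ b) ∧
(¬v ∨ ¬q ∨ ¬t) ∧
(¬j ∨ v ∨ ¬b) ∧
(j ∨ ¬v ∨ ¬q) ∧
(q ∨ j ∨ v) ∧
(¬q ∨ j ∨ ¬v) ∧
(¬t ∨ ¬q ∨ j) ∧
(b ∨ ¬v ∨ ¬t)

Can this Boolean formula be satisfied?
Yes

Yes, the formula is satisfiable.

One satisfying assignment is: j=True, t=False, q=False, v=False, b=False

Verification: With this assignment, all 21 clauses evaluate to true.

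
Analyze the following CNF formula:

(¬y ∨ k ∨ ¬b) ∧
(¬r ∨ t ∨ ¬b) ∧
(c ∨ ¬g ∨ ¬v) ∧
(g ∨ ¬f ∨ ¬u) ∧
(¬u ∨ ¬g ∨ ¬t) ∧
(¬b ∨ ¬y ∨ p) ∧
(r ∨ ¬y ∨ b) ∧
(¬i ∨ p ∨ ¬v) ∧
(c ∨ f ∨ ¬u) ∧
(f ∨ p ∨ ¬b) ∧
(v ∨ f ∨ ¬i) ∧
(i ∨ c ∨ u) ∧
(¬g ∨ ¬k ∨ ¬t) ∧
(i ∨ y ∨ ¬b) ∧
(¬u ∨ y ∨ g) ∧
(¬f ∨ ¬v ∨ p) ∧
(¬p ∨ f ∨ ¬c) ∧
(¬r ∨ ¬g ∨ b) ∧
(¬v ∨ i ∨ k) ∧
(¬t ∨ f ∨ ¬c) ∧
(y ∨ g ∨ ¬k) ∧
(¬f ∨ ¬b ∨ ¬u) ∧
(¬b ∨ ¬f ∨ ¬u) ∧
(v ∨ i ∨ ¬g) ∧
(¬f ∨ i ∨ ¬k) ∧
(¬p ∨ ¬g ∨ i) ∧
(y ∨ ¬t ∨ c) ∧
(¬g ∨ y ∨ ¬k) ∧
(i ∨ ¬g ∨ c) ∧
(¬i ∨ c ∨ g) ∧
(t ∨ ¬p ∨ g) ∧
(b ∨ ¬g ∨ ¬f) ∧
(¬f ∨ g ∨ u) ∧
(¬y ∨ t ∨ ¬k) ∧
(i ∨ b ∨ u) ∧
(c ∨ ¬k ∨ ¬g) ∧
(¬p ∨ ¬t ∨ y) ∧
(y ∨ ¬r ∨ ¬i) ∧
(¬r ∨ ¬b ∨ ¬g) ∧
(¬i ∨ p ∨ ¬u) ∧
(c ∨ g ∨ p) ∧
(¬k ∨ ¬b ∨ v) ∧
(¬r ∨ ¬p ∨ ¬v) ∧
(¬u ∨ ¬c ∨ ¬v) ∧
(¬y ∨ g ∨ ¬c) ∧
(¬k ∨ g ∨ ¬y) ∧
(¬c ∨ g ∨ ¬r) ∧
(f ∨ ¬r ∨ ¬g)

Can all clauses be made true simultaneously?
Yes

Yes, the formula is satisfiable.

One satisfying assignment is: t=False, f=True, b=True, c=True, y=False, i=True, r=False, p=False, g=True, u=False, v=False, k=False

Verification: With this assignment, all 48 clauses evaluate to true.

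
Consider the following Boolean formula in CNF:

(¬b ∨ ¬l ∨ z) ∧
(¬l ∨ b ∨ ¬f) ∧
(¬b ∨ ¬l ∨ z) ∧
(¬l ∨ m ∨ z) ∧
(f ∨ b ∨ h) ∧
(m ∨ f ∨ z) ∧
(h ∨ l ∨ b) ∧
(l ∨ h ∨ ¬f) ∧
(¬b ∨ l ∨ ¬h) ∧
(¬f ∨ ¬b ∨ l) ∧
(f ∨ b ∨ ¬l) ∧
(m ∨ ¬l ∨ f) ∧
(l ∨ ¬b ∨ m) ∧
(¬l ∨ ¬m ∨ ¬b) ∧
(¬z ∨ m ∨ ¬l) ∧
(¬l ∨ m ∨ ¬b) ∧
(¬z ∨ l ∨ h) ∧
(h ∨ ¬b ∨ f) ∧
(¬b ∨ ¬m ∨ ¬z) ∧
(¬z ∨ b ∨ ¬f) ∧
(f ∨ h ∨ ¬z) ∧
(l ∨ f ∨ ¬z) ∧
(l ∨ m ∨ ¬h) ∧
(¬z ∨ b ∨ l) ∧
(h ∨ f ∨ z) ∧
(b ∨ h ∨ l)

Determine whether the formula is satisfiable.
Yes

Yes, the formula is satisfiable.

One satisfying assignment is: h=True, m=True, f=False, z=False, l=False, b=False

Verification: With this assignment, all 26 clauses evaluate to true.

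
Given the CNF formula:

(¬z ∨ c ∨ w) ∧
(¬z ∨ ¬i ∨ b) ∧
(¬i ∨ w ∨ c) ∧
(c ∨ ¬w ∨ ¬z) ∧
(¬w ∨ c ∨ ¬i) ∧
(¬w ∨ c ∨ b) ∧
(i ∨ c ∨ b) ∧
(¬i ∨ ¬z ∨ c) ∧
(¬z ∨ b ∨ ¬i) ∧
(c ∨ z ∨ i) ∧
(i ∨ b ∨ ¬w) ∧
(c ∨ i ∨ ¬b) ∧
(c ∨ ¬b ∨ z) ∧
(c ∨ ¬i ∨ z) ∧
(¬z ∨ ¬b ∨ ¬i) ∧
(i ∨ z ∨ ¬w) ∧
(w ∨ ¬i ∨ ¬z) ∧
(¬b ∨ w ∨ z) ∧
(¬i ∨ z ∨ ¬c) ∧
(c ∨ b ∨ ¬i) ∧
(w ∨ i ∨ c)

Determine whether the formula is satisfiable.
Yes

Yes, the formula is satisfiable.

One satisfying assignment is: z=True, i=False, w=False, b=False, c=True

Verification: With this assignment, all 21 clauses evaluate to true.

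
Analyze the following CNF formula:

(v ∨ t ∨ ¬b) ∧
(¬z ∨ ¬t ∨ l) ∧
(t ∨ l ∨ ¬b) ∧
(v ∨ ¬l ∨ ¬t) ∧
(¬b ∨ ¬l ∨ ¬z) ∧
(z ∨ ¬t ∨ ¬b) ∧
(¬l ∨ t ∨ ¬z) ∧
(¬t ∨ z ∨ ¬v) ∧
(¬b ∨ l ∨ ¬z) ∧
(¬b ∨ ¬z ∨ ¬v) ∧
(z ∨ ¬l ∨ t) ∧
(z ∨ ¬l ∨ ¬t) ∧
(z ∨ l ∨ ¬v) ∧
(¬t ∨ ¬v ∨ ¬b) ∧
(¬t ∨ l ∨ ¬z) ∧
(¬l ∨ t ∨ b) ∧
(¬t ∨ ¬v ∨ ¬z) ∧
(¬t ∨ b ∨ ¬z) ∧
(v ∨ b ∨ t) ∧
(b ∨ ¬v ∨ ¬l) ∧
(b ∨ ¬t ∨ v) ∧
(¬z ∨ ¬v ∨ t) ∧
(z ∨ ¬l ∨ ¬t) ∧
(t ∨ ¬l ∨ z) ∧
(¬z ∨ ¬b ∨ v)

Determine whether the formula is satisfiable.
No

No, the formula is not satisfiable.

No assignment of truth values to the variables can make all 25 clauses true simultaneously.

The formula is UNSAT (unsatisfiable).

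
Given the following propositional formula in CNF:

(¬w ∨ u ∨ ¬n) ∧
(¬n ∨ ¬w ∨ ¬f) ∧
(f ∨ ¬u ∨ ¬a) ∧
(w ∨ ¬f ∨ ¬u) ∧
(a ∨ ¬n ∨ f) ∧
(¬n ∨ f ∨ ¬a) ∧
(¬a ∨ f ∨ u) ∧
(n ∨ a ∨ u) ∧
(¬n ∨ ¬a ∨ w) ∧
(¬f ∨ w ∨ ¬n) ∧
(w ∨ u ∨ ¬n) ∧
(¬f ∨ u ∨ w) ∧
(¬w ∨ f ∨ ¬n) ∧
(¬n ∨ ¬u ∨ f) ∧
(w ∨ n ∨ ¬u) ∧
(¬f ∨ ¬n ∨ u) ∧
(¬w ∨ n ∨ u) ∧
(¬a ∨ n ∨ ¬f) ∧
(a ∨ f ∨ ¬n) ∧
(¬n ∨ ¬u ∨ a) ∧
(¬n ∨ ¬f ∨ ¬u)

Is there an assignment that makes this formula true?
Yes

Yes, the formula is satisfiable.

One satisfying assignment is: u=True, a=False, n=False, w=True, f=False

Verification: With this assignment, all 21 clauses evaluate to true.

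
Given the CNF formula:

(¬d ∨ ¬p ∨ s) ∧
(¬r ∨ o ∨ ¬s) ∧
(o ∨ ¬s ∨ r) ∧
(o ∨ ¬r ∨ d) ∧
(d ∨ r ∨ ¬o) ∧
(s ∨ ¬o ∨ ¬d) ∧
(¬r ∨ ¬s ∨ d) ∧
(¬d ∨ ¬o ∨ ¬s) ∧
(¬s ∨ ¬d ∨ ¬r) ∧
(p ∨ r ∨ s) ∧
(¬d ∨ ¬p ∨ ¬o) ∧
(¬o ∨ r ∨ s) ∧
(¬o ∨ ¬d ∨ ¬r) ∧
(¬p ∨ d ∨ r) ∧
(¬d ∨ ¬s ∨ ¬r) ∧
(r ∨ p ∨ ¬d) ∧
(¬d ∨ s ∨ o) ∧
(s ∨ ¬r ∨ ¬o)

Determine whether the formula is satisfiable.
No

No, the formula is not satisfiable.

No assignment of truth values to the variables can make all 18 clauses true simultaneously.

The formula is UNSAT (unsatisfiable).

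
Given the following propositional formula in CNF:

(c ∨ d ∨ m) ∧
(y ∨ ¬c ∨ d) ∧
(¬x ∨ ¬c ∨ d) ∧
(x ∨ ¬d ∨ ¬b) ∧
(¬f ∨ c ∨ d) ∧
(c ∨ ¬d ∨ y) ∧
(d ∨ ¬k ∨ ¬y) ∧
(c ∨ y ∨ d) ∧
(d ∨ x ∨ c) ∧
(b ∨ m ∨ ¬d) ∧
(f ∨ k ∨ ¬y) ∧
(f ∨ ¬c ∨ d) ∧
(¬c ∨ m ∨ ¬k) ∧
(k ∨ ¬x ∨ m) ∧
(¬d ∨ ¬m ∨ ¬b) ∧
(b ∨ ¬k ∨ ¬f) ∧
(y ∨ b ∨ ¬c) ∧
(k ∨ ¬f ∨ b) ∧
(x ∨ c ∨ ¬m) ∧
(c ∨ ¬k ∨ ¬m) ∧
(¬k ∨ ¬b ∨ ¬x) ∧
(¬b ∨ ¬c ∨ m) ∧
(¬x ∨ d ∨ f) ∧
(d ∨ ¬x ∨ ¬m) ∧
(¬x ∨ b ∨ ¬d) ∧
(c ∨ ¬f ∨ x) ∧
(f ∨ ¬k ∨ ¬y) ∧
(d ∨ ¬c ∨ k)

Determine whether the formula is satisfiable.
No

No, the formula is not satisfiable.

No assignment of truth values to the variables can make all 28 clauses true simultaneously.

The formula is UNSAT (unsatisfiable).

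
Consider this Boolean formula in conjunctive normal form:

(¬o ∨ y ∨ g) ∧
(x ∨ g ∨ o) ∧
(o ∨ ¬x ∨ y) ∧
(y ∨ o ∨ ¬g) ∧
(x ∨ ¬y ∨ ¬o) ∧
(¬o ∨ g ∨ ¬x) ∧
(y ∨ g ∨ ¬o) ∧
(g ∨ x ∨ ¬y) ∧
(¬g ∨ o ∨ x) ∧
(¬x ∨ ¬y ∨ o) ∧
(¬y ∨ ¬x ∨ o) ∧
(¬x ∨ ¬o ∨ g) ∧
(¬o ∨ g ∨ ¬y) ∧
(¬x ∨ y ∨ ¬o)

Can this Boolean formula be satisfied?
Yes

Yes, the formula is satisfiable.

One satisfying assignment is: g=True, o=True, x=False, y=False

Verification: With this assignment, all 14 clauses evaluate to true.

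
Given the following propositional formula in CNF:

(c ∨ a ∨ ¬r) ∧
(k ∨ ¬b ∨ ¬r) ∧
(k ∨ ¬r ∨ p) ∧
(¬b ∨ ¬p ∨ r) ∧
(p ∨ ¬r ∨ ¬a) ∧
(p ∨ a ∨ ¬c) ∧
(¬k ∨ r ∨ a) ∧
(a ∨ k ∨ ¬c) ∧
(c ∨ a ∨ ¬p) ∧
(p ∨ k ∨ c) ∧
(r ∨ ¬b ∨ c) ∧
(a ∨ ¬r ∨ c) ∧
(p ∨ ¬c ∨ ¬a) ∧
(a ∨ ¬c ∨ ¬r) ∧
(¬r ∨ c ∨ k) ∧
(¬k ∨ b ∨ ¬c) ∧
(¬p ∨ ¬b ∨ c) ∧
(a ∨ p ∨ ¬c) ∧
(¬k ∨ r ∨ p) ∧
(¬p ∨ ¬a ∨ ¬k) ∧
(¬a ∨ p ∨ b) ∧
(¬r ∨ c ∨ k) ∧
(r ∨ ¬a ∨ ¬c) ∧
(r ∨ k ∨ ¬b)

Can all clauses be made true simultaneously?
Yes

Yes, the formula is satisfiable.

One satisfying assignment is: b=False, p=True, r=False, a=True, c=False, k=False

Verification: With this assignment, all 24 clauses evaluate to true.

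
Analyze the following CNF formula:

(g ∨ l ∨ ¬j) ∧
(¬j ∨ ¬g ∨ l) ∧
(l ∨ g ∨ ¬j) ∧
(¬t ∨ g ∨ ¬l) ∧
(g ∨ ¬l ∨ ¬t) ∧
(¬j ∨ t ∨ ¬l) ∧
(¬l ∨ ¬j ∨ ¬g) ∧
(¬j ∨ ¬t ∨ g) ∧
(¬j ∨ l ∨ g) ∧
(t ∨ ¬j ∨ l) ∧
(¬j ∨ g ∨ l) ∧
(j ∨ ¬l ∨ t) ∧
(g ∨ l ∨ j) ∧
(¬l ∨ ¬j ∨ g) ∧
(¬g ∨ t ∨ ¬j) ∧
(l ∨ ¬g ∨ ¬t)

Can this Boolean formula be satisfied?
Yes

Yes, the formula is satisfiable.

One satisfying assignment is: l=False, j=False, g=True, t=False

Verification: With this assignment, all 16 clauses evaluate to true.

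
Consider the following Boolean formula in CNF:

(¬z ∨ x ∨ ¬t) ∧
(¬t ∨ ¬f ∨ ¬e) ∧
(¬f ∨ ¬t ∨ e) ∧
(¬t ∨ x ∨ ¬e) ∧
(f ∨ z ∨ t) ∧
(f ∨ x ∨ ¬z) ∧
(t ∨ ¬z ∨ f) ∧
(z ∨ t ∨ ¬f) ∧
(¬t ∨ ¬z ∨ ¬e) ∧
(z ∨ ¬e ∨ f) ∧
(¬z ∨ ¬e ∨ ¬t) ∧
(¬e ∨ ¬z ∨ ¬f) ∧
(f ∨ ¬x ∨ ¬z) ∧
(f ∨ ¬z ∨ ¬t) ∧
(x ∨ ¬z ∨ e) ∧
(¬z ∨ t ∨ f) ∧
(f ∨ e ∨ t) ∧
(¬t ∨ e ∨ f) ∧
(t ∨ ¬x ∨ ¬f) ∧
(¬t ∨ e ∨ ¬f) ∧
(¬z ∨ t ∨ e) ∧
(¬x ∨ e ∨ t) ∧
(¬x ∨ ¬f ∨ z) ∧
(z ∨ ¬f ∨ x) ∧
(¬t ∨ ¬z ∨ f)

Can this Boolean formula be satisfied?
No

No, the formula is not satisfiable.

No assignment of truth values to the variables can make all 25 clauses true simultaneously.

The formula is UNSAT (unsatisfiable).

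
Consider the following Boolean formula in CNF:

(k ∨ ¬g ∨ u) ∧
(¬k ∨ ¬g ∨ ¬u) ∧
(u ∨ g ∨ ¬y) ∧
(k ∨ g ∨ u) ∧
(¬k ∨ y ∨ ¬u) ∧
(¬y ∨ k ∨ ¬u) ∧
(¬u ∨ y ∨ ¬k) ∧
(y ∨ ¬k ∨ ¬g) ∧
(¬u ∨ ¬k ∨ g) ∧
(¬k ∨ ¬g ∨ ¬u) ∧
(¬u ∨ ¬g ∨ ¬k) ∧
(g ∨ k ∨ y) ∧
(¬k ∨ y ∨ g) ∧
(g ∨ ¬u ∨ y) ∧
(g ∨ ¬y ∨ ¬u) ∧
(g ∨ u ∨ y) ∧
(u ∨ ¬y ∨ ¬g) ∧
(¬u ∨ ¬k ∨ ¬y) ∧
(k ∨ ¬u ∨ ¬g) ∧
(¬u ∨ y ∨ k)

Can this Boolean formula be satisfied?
No

No, the formula is not satisfiable.

No assignment of truth values to the variables can make all 20 clauses true simultaneously.

The formula is UNSAT (unsatisfiable).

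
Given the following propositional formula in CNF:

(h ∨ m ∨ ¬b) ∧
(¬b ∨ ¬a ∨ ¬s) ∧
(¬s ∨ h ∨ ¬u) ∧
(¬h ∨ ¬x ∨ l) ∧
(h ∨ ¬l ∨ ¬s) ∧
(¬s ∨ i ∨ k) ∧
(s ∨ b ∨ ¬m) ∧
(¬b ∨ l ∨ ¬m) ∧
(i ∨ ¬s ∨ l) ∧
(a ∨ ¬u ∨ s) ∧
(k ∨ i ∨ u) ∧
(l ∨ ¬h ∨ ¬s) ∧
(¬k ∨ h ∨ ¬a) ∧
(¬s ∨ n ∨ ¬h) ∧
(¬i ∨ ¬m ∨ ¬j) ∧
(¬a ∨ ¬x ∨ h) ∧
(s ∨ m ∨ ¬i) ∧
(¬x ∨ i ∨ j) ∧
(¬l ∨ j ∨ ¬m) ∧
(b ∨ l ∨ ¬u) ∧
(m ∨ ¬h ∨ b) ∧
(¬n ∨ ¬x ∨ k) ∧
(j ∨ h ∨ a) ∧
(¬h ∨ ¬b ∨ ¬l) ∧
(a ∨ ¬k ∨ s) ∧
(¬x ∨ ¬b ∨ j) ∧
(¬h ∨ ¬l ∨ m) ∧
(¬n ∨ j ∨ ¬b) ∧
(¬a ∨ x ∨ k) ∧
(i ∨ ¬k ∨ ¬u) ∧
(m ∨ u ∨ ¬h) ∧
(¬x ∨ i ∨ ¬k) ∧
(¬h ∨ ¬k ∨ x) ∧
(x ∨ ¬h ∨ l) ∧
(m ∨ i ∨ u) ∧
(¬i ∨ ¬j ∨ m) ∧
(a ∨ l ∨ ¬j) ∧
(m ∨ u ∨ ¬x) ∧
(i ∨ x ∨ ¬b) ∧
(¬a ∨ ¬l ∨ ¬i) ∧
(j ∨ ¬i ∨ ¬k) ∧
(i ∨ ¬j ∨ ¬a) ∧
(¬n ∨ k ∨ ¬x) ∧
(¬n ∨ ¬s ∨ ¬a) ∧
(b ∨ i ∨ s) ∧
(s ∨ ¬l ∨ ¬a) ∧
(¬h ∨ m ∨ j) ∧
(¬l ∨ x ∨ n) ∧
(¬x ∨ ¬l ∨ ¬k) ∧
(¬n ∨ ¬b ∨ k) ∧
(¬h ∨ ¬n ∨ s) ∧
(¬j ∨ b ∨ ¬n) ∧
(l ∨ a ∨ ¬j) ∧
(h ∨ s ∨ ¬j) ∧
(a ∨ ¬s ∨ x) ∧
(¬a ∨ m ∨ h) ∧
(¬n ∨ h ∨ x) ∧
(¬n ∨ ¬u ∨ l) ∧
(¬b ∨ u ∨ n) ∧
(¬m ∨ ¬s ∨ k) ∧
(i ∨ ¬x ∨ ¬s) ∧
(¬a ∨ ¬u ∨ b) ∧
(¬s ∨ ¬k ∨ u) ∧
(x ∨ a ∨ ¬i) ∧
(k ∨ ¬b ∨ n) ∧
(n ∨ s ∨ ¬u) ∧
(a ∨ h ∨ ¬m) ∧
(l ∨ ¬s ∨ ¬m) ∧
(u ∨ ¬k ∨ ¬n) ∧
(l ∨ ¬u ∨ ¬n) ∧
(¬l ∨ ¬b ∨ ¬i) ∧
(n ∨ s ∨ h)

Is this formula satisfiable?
No

No, the formula is not satisfiable.

No assignment of truth values to the variables can make all 72 clauses true simultaneously.

The formula is UNSAT (unsatisfiable).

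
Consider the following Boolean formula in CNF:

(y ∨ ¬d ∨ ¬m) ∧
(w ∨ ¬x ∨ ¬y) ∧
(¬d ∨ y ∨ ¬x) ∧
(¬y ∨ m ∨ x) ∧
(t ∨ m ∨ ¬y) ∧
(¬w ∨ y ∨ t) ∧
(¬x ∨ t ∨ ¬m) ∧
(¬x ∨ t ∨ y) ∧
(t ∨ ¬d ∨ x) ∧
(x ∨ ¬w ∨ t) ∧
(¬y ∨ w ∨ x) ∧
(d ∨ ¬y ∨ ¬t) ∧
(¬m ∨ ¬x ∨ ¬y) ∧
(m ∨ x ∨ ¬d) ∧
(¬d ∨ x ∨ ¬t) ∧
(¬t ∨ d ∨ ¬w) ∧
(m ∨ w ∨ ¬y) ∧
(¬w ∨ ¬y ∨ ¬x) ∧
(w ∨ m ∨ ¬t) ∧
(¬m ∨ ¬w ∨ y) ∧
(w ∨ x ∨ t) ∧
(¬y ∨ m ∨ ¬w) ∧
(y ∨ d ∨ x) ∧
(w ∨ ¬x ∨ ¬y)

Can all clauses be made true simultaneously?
Yes

Yes, the formula is satisfiable.

One satisfying assignment is: y=False, x=True, d=False, w=False, t=True, m=True

Verification: With this assignment, all 24 clauses evaluate to true.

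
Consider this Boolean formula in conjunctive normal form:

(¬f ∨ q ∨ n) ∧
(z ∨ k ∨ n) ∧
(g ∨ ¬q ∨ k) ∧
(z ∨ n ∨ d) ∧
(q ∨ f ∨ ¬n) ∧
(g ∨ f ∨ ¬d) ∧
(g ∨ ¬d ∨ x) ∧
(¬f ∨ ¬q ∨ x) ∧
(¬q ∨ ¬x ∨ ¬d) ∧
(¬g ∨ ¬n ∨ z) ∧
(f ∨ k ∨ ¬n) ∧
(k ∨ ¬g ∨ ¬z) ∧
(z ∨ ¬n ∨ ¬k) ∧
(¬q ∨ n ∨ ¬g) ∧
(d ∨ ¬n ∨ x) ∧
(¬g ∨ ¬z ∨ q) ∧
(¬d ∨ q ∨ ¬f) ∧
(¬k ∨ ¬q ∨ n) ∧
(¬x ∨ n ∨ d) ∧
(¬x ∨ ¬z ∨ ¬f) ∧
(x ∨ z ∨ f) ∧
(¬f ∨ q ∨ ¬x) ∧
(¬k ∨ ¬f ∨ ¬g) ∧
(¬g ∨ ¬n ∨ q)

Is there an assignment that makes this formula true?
Yes

Yes, the formula is satisfiable.

One satisfying assignment is: f=False, d=False, z=True, x=False, g=False, k=False, n=False, q=False

Verification: With this assignment, all 24 clauses evaluate to true.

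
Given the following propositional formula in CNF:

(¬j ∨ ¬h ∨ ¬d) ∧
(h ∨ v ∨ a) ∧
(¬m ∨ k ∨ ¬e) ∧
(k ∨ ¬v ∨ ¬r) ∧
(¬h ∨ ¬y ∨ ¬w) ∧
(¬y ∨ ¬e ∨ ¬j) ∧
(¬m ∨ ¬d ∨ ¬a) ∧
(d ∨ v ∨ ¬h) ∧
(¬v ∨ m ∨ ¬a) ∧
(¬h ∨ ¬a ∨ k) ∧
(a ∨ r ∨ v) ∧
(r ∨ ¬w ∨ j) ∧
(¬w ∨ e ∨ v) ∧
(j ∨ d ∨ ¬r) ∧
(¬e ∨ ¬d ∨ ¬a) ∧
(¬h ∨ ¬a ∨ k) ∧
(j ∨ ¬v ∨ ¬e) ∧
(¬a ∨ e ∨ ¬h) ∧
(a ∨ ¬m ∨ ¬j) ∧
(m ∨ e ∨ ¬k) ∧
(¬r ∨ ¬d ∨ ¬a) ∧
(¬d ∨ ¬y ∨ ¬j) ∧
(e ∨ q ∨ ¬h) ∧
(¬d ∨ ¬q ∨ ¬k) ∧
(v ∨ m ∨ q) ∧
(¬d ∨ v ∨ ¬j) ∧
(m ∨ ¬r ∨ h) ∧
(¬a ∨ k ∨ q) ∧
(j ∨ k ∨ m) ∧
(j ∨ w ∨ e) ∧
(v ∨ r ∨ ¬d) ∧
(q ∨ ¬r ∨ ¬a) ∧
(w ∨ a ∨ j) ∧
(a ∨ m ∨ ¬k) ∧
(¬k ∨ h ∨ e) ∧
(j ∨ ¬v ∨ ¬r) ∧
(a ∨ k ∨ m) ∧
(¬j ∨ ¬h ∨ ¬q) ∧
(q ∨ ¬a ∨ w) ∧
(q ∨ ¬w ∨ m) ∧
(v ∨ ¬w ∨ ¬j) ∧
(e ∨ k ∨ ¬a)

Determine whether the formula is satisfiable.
Yes

Yes, the formula is satisfiable.

One satisfying assignment is: h=False, m=False, e=True, d=False, v=False, q=True, k=True, j=False, w=False, r=False, a=True, y=False

Verification: With this assignment, all 42 clauses evaluate to true.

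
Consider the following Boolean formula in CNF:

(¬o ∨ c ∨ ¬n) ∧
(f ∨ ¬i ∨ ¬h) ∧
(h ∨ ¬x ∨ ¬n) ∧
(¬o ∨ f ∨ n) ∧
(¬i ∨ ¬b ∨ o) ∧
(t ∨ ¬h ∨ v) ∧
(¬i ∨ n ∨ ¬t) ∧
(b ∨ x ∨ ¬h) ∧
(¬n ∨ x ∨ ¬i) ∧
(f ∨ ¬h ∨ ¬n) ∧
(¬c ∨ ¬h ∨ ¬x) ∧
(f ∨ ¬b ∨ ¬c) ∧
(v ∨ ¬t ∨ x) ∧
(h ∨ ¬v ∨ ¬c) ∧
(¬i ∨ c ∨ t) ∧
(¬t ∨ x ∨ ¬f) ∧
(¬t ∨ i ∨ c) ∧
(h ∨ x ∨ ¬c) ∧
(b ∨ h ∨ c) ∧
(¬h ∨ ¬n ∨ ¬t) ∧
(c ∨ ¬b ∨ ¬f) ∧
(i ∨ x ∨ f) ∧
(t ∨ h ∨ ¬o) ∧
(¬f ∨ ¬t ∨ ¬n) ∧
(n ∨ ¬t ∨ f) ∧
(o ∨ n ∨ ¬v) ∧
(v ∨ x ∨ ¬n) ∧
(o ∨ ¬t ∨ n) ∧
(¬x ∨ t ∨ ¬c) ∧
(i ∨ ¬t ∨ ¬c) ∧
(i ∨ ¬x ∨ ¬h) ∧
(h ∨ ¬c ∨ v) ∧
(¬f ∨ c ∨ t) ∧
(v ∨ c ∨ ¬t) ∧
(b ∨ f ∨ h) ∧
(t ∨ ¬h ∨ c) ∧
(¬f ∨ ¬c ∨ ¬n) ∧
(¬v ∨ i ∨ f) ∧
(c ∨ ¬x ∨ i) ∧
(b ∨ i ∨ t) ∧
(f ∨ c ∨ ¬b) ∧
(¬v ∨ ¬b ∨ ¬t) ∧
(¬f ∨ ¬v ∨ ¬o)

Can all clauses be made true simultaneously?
No

No, the formula is not satisfiable.

No assignment of truth values to the variables can make all 43 clauses true simultaneously.

The formula is UNSAT (unsatisfiable).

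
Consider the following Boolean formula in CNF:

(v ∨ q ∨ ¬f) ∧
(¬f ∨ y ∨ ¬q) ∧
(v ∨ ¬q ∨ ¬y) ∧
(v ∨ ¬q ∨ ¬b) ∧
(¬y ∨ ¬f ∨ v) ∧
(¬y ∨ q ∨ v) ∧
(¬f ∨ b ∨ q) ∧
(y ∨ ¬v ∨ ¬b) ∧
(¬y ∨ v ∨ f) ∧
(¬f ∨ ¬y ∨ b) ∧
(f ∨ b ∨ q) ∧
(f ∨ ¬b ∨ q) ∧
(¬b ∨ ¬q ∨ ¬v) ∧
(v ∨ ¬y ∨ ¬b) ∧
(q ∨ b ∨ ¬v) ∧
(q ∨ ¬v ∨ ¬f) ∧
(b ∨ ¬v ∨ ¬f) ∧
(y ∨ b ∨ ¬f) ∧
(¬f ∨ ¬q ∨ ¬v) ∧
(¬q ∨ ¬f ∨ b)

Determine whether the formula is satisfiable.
Yes

Yes, the formula is satisfiable.

One satisfying assignment is: q=True, f=False, v=False, y=False, b=False

Verification: With this assignment, all 20 clauses evaluate to true.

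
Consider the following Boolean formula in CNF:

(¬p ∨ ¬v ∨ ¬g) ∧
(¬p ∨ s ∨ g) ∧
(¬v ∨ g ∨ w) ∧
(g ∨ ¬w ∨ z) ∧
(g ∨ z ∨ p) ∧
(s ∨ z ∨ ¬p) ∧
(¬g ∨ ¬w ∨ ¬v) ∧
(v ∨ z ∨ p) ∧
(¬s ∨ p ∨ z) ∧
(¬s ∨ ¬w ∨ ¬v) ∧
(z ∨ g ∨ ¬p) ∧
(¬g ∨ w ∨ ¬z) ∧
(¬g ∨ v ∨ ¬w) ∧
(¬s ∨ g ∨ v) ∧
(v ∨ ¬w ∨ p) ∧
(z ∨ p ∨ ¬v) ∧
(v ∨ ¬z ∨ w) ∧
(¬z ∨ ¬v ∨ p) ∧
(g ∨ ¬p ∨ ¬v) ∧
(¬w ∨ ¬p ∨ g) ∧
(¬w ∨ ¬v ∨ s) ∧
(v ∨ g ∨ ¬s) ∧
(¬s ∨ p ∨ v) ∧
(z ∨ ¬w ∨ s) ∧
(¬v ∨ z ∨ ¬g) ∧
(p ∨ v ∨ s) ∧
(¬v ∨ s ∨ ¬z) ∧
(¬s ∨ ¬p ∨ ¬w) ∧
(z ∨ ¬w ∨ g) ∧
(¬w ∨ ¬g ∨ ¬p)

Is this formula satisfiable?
Yes

Yes, the formula is satisfiable.

One satisfying assignment is: s=True, z=False, g=True, w=False, p=True, v=False

Verification: With this assignment, all 30 clauses evaluate to true.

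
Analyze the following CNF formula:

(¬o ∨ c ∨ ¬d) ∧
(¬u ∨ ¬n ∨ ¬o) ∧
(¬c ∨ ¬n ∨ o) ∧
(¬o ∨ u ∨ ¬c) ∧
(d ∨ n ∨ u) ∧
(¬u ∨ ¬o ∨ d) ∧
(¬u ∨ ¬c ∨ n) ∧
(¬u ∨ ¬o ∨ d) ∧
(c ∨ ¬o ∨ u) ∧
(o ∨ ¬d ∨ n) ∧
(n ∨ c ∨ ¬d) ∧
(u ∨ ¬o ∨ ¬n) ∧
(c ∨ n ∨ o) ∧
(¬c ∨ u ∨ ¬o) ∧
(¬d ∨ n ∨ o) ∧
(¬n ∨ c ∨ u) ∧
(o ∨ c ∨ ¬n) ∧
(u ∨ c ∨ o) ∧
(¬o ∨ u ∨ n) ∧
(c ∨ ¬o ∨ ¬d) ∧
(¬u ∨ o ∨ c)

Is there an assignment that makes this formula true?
No

No, the formula is not satisfiable.

No assignment of truth values to the variables can make all 21 clauses true simultaneously.

The formula is UNSAT (unsatisfiable).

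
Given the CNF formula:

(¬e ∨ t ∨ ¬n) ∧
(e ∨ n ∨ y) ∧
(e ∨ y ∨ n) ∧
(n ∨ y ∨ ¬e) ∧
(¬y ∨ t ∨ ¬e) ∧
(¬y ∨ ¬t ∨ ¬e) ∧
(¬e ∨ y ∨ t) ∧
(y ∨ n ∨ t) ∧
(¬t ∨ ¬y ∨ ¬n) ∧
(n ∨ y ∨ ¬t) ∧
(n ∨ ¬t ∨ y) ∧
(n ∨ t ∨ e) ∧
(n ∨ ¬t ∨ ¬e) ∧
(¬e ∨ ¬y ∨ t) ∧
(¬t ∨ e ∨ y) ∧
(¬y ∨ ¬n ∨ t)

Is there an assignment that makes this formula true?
Yes

Yes, the formula is satisfiable.

One satisfying assignment is: n=True, y=False, e=False, t=False

Verification: With this assignment, all 16 clauses evaluate to true.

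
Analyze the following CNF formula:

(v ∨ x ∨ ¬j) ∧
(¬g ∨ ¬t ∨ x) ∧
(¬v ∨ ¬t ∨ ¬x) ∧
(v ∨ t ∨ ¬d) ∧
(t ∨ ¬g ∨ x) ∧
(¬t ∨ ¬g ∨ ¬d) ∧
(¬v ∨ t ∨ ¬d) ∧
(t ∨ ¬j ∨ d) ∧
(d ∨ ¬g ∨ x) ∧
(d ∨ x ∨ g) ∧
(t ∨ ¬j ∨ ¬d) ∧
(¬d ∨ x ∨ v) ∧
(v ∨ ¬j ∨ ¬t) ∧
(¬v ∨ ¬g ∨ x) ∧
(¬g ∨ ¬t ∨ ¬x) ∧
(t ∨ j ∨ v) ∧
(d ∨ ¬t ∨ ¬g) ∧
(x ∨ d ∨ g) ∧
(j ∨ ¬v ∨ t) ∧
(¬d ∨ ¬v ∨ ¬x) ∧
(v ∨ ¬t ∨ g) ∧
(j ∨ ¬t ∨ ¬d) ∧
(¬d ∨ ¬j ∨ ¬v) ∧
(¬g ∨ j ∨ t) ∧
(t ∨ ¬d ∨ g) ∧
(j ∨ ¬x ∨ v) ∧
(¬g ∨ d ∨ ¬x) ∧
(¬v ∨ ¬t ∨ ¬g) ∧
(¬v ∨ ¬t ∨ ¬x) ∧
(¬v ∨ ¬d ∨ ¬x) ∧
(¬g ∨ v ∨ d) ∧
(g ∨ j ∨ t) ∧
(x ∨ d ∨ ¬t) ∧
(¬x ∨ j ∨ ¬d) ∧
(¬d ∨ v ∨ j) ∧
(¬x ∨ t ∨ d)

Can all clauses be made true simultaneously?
No

No, the formula is not satisfiable.

No assignment of truth values to the variables can make all 36 clauses true simultaneously.

The formula is UNSAT (unsatisfiable).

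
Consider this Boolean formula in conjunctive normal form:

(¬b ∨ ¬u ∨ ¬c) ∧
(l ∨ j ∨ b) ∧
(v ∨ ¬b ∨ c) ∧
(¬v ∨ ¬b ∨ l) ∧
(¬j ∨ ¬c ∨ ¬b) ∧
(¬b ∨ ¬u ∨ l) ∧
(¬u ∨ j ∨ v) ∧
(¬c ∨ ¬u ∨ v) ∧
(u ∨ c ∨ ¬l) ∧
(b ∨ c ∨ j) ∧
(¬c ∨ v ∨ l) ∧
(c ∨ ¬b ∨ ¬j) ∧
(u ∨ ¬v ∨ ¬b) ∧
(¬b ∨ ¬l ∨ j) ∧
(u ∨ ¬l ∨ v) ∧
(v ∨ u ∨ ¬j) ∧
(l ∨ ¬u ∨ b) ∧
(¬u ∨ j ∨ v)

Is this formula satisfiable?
Yes

Yes, the formula is satisfiable.

One satisfying assignment is: b=False, l=True, v=True, c=True, u=False, j=False

Verification: With this assignment, all 18 clauses evaluate to true.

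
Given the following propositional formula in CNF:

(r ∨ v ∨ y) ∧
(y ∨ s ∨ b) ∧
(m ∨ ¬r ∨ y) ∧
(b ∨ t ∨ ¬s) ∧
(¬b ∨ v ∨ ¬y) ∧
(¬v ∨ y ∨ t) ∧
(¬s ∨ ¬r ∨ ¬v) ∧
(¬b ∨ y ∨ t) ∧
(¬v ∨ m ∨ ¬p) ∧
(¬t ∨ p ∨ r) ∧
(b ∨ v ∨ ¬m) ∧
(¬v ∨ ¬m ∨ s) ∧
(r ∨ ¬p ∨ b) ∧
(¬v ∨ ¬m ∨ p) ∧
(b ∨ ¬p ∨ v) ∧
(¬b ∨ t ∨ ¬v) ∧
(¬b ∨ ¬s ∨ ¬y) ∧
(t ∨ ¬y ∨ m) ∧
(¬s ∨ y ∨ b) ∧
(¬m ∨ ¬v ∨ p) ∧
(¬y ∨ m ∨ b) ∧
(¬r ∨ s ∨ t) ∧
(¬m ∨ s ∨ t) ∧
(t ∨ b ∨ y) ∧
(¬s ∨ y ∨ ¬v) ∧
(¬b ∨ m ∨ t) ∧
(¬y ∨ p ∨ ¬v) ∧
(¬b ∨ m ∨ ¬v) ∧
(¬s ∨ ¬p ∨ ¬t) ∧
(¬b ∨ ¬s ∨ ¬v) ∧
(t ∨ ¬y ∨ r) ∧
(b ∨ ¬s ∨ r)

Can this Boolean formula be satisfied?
Yes

Yes, the formula is satisfiable.

One satisfying assignment is: m=True, r=True, t=True, b=True, y=False, v=False, p=False, s=True

Verification: With this assignment, all 32 clauses evaluate to true.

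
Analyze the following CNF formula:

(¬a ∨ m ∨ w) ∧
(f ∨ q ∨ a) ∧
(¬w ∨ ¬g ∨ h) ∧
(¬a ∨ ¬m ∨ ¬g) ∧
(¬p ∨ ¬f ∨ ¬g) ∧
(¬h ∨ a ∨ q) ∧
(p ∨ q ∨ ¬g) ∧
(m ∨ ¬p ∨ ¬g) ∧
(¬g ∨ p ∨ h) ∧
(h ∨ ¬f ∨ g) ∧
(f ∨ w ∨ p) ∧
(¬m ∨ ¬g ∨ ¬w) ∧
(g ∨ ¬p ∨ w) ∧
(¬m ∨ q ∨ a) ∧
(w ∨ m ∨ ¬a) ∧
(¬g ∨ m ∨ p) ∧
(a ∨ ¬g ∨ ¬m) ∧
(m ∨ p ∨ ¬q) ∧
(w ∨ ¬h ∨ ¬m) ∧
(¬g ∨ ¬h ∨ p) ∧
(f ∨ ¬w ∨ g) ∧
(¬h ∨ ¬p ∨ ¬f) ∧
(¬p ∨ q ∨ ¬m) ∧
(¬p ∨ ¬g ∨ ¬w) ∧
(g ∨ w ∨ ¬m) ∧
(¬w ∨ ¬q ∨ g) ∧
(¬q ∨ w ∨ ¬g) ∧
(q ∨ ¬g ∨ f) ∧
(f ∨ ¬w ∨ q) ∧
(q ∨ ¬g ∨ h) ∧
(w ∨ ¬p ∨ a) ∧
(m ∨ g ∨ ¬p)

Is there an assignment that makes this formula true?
Yes

Yes, the formula is satisfiable.

One satisfying assignment is: w=True, q=False, m=False, f=True, a=True, g=False, h=True, p=False

Verification: With this assignment, all 32 clauses evaluate to true.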